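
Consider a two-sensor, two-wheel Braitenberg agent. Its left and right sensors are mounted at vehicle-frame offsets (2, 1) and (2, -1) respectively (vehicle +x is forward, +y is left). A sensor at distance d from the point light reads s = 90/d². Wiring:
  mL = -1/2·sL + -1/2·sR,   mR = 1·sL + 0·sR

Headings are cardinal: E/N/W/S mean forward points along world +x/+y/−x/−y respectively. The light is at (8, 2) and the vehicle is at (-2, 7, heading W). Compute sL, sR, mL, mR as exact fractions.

9/16 1/2 -17/32 9/16

left sensor world pos  = (-4, 6); dL² = 160
right sensor world pos = (-4, 8); dR² = 180
sL = 90/160 = 9/16
sR = 90/180 = 1/2
mL = -1/2·sL + -1/2·sR = -17/32
mR = 1·sL + 0·sR = 9/16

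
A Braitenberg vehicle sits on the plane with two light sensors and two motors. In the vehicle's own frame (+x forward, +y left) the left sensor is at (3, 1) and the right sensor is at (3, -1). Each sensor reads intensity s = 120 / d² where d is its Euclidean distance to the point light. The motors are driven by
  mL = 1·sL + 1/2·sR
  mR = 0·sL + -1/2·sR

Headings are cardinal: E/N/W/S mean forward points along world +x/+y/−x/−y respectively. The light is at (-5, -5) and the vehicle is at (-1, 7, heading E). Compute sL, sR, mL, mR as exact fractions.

60/109 12/17 1674/1853 -6/17

left sensor world pos  = (2, 8); dL² = 218
right sensor world pos = (2, 6); dR² = 170
sL = 120/218 = 60/109
sR = 120/170 = 12/17
mL = 1·sL + 1/2·sR = 1674/1853
mR = 0·sL + -1/2·sR = -6/17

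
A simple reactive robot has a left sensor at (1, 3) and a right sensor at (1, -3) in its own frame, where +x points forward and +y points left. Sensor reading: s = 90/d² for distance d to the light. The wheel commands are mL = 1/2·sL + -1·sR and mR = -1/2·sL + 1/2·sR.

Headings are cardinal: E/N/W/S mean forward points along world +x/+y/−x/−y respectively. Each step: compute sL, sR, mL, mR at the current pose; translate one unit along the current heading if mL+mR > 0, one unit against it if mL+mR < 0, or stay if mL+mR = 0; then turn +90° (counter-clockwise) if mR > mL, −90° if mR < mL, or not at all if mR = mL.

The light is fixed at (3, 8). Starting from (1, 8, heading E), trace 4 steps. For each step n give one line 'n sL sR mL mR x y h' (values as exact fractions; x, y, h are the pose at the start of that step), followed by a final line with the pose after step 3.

n=0: pose=(1,8,E); sL=9, sR=9; mL=-9/2, mR=0; mL+mR=-9/2 → advance -1; mR−mL=9/2 → turn +1·90°
n=1: pose=(0,8,N); sL=90/37, sR=90; mL=-3285/37, mR=1620/37; mL+mR=-45 → advance -1; mR−mL=4905/37 → turn +1·90°
n=2: pose=(0,7,W); sL=45/16, sR=9/2; mL=-99/32, mR=27/32; mL+mR=-9/4 → advance -1; mR−mL=63/16 → turn +1·90°
n=3: pose=(1,7,S); sL=18, sR=90/29; mL=171/29, mR=-216/29; mL+mR=-45/29 → advance -1; mR−mL=-387/29 → turn -1·90°

0 9 9 -9/2 0 1 8 E
1 90/37 90 -3285/37 1620/37 0 8 N
2 45/16 9/2 -99/32 27/32 0 7 W
3 18 90/29 171/29 -216/29 1 7 S
final 1 8 W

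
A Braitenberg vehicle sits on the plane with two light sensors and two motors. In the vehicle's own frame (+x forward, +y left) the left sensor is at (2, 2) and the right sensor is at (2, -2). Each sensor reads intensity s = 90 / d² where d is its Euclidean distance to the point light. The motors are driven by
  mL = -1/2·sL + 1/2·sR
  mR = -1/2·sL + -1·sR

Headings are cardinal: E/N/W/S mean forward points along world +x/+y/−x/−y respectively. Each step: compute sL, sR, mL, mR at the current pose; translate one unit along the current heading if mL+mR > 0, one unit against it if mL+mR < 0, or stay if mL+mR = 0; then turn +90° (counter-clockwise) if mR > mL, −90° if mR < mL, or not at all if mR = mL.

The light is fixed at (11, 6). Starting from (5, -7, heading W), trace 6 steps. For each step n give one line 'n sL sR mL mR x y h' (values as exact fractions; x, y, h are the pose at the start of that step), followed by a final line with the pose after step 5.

n=0: pose=(5,-7,W); sL=90/289, sR=18/37; mL=936/10693, mR=-6867/10693; mL+mR=-5931/10693 → advance -1; mR−mL=-27/37 → turn -1·90°
n=1: pose=(6,-7,N); sL=9/17, sR=9/13; mL=18/221, mR=-423/442; mL+mR=-387/442 → advance -1; mR−mL=-27/26 → turn -1·90°
n=2: pose=(6,-8,E); sL=10/17, sR=18/53; mL=-112/901, mR=-571/901; mL+mR=-683/901 → advance -1; mR−mL=-27/53 → turn -1·90°
n=3: pose=(5,-8,S); sL=45/136, sR=9/32; mL=-27/1088, mR=-243/544; mL+mR=-513/1088 → advance -1; mR−mL=-27/64 → turn -1·90°
n=4: pose=(5,-7,W); sL=90/289, sR=18/37; mL=936/10693, mR=-6867/10693; mL+mR=-5931/10693 → advance -1; mR−mL=-27/37 → turn -1·90°
n=5: pose=(6,-7,N); sL=9/17, sR=9/13; mL=18/221, mR=-423/442; mL+mR=-387/442 → advance -1; mR−mL=-27/26 → turn -1·90°

0 90/289 18/37 936/10693 -6867/10693 5 -7 W
1 9/17 9/13 18/221 -423/442 6 -7 N
2 10/17 18/53 -112/901 -571/901 6 -8 E
3 45/136 9/32 -27/1088 -243/544 5 -8 S
4 90/289 18/37 936/10693 -6867/10693 5 -7 W
5 9/17 9/13 18/221 -423/442 6 -7 N
final 6 -8 E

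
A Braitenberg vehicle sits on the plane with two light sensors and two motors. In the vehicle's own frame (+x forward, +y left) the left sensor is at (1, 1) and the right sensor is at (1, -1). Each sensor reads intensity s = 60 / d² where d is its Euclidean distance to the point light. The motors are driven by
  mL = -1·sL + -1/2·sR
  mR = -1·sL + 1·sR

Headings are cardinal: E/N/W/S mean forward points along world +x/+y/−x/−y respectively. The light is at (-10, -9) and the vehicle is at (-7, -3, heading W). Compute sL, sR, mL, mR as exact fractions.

60/29 60/53 -4050/1537 -1440/1537

left sensor world pos  = (-8, -4); dL² = 29
right sensor world pos = (-8, -2); dR² = 53
sL = 60/29 = 60/29
sR = 60/53 = 60/53
mL = -1·sL + -1/2·sR = -4050/1537
mR = -1·sL + 1·sR = -1440/1537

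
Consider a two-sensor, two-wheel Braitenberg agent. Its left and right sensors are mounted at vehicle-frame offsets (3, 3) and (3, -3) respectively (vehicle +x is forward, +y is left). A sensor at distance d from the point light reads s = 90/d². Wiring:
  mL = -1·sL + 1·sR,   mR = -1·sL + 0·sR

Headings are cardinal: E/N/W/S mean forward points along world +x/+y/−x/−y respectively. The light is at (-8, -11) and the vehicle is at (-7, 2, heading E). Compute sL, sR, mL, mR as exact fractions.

left sensor world pos  = (-4, 5); dL² = 272
right sensor world pos = (-4, -1); dR² = 116
sL = 90/272 = 45/136
sR = 90/116 = 45/58
mL = -1·sL + 1·sR = 1755/3944
mR = -1·sL + 0·sR = -45/136

45/136 45/58 1755/3944 -45/136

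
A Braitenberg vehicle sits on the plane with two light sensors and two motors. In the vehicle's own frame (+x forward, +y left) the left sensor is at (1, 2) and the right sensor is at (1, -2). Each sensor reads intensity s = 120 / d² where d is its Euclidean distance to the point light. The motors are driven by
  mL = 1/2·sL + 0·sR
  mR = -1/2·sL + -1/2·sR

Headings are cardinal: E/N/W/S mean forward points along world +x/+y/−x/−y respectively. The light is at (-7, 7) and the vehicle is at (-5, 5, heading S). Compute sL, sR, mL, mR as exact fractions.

24/5 40/3 12/5 -136/15

left sensor world pos  = (-3, 4); dL² = 25
right sensor world pos = (-7, 4); dR² = 9
sL = 120/25 = 24/5
sR = 120/9 = 40/3
mL = 1/2·sL + 0·sR = 12/5
mR = -1/2·sL + -1/2·sR = -136/15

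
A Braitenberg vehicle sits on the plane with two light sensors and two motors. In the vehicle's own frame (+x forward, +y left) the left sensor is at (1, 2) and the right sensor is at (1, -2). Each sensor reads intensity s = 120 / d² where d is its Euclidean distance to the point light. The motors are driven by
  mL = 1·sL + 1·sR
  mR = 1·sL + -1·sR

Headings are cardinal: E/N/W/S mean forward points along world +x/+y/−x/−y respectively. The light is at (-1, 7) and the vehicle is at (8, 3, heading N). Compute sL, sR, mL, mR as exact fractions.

left sensor world pos  = (6, 4); dL² = 58
right sensor world pos = (10, 4); dR² = 130
sL = 120/58 = 60/29
sR = 120/130 = 12/13
mL = 1·sL + 1·sR = 1128/377
mR = 1·sL + -1·sR = 432/377

60/29 12/13 1128/377 432/377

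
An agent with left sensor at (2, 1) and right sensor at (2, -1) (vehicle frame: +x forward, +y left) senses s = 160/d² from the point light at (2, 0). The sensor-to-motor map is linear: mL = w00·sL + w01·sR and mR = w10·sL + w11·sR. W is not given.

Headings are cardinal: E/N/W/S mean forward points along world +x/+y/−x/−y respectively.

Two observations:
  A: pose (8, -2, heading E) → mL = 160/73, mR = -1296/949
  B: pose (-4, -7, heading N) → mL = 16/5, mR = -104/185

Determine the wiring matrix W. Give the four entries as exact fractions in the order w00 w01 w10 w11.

obs A: pose=(8,-2,E) → sL=32/13, sR=160/73, mL=160/73, mR=-1296/949
obs B: pose=(-4,-7,N) → sL=80/37, sR=16/5, mL=16/5, mR=-104/185
sensor matrix S = [[32/13, 160/73], [80/37, 16/5]]; det S = 550912/175565
solve [mL_A; mL_B] = S·[w00; w01] and [mR_A; mR_B] = S·[w10; w11]:
  w00 = 0, w01 = 1, w10 = -1, w11 = 1/2

0 1 -1 1/2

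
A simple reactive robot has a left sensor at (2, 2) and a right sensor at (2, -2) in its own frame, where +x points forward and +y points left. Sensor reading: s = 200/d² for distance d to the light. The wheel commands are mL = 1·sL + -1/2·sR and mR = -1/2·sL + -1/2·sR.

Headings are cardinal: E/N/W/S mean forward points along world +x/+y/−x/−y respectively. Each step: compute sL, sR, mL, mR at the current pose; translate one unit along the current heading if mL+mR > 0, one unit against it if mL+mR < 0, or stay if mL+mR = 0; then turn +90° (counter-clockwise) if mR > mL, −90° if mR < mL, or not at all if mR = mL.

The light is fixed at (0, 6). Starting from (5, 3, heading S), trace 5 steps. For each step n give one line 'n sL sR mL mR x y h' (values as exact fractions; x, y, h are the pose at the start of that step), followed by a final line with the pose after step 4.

0 100/37 100/17 -150/629 -2700/629 5 3 S
1 8 200/9 -28/9 -136/9 5 4 W
2 25/2 25/8 175/16 -125/16 6 4 N
3 40/13 200/73 1620/949 -2760/949 6 5 E
4 100/29 100/9 -550/261 -1900/261 5 5 S
final 5 6 W

n=0: pose=(5,3,S); sL=100/37, sR=100/17; mL=-150/629, mR=-2700/629; mL+mR=-2850/629 → advance -1; mR−mL=-150/37 → turn -1·90°
n=1: pose=(5,4,W); sL=8, sR=200/9; mL=-28/9, mR=-136/9; mL+mR=-164/9 → advance -1; mR−mL=-12 → turn -1·90°
n=2: pose=(6,4,N); sL=25/2, sR=25/8; mL=175/16, mR=-125/16; mL+mR=25/8 → advance +1; mR−mL=-75/4 → turn -1·90°
n=3: pose=(6,5,E); sL=40/13, sR=200/73; mL=1620/949, mR=-2760/949; mL+mR=-1140/949 → advance -1; mR−mL=-60/13 → turn -1·90°
n=4: pose=(5,5,S); sL=100/29, sR=100/9; mL=-550/261, mR=-1900/261; mL+mR=-2450/261 → advance -1; mR−mL=-150/29 → turn -1·90°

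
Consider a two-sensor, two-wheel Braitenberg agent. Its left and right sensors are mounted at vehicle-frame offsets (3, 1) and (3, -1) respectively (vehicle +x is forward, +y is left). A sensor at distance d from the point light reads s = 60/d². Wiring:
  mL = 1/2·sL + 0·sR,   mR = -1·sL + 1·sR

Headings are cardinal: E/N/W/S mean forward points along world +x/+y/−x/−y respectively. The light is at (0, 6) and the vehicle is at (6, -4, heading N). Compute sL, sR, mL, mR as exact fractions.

left sensor world pos  = (5, -1); dL² = 74
right sensor world pos = (7, -1); dR² = 98
sL = 60/74 = 30/37
sR = 60/98 = 30/49
mL = 1/2·sL + 0·sR = 15/37
mR = -1·sL + 1·sR = -360/1813

30/37 30/49 15/37 -360/1813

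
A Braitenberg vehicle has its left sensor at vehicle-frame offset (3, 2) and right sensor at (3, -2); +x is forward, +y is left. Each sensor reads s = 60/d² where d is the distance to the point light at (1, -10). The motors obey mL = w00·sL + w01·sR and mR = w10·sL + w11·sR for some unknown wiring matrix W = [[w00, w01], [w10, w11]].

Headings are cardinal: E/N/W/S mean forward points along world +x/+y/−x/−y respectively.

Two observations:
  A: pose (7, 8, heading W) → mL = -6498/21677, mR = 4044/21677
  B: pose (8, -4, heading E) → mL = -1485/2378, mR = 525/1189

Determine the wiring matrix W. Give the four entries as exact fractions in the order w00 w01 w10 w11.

obs A: pose=(7,8,W) → sL=12/53, sR=60/409, mL=-6498/21677, mR=4044/21677
obs B: pose=(8,-4,E) → sL=15/41, sR=15/29, mL=-1485/2378, mR=525/1189
sensor matrix S = [[12/53, 60/409], [15/41, 15/29]]; det S = 1635120/25773953
solve [mL_A; mL_B] = S·[w00; w01] and [mR_A; mR_B] = S·[w10; w11]:
  w00 = -1, w01 = -1/2, w10 = 1/2, w11 = 1/2

-1 -1/2 1/2 1/2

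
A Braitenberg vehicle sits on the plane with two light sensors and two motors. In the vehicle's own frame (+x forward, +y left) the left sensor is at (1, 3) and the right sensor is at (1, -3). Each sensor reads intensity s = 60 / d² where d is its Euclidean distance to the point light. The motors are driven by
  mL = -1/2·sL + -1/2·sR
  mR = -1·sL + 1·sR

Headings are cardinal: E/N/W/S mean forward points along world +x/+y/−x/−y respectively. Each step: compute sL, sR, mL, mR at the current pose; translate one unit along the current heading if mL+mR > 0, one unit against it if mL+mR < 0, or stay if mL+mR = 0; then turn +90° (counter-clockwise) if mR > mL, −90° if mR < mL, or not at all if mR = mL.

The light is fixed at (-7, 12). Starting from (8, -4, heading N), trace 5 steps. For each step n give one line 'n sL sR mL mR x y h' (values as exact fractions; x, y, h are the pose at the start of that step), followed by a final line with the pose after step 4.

0 20/123 20/183 -340/2501 -400/7503 8 -4 N
1 15/149 15/98 -3705/29204 765/14602 8 -5 W
2 12/137 60/493 -7068/67541 2304/67541 9 -5 S
3 30/229 6/65 -1662/14885 -576/14885 9 -4 E
4 20/123 20/183 -340/2501 -400/7503 8 -4 N
final 8 -5 W

n=0: pose=(8,-4,N); sL=20/123, sR=20/183; mL=-340/2501, mR=-400/7503; mL+mR=-1420/7503 → advance -1; mR−mL=620/7503 → turn +1·90°
n=1: pose=(8,-5,W); sL=15/149, sR=15/98; mL=-3705/29204, mR=765/14602; mL+mR=-2175/29204 → advance -1; mR−mL=5235/29204 → turn +1·90°
n=2: pose=(9,-5,S); sL=12/137, sR=60/493; mL=-7068/67541, mR=2304/67541; mL+mR=-4764/67541 → advance -1; mR−mL=9372/67541 → turn +1·90°
n=3: pose=(9,-4,E); sL=30/229, sR=6/65; mL=-1662/14885, mR=-576/14885; mL+mR=-2238/14885 → advance -1; mR−mL=1086/14885 → turn +1·90°
n=4: pose=(8,-4,N); sL=20/123, sR=20/183; mL=-340/2501, mR=-400/7503; mL+mR=-1420/7503 → advance -1; mR−mL=620/7503 → turn +1·90°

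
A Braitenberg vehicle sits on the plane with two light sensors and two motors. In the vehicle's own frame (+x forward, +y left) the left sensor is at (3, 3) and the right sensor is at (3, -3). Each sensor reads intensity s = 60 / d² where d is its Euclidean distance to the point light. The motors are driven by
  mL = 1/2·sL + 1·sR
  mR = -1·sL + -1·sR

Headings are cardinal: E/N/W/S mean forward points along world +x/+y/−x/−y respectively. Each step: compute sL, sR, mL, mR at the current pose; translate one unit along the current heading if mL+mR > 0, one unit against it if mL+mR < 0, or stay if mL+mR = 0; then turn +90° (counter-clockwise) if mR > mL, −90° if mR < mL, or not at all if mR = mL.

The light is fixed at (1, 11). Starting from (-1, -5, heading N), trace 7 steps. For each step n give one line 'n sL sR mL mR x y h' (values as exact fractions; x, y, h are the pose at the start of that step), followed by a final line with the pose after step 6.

n=0: pose=(-1,-5,N); sL=30/97, sR=6/17; mL=837/1649, mR=-1092/1649; mL+mR=-15/97 → advance -1; mR−mL=-1929/1649 → turn -1·90°
n=1: pose=(-1,-6,E); sL=60/197, sR=60/401; mL=23850/78997, mR=-35880/78997; mL+mR=-30/197 → advance -1; mR−mL=-59730/78997 → turn -1·90°
n=2: pose=(-2,-6,S); sL=3/20, sR=15/109; mL=927/4360, mR=-627/2180; mL+mR=-3/40 → advance -1; mR−mL=-2181/4360 → turn -1·90°
n=3: pose=(-2,-5,W); sL=60/397, sR=12/41; mL=5994/16277, mR=-7224/16277; mL+mR=-30/397 → advance -1; mR−mL=-13218/16277 → turn -1·90°
n=4: pose=(-1,-5,N); sL=30/97, sR=6/17; mL=837/1649, mR=-1092/1649; mL+mR=-15/97 → advance -1; mR−mL=-1929/1649 → turn -1·90°
n=5: pose=(-1,-6,E); sL=60/197, sR=60/401; mL=23850/78997, mR=-35880/78997; mL+mR=-30/197 → advance -1; mR−mL=-59730/78997 → turn -1·90°
n=6: pose=(-2,-6,S); sL=3/20, sR=15/109; mL=927/4360, mR=-627/2180; mL+mR=-3/40 → advance -1; mR−mL=-2181/4360 → turn -1·90°

0 30/97 6/17 837/1649 -1092/1649 -1 -5 N
1 60/197 60/401 23850/78997 -35880/78997 -1 -6 E
2 3/20 15/109 927/4360 -627/2180 -2 -6 S
3 60/397 12/41 5994/16277 -7224/16277 -2 -5 W
4 30/97 6/17 837/1649 -1092/1649 -1 -5 N
5 60/197 60/401 23850/78997 -35880/78997 -1 -6 E
6 3/20 15/109 927/4360 -627/2180 -2 -6 S
final -2 -5 W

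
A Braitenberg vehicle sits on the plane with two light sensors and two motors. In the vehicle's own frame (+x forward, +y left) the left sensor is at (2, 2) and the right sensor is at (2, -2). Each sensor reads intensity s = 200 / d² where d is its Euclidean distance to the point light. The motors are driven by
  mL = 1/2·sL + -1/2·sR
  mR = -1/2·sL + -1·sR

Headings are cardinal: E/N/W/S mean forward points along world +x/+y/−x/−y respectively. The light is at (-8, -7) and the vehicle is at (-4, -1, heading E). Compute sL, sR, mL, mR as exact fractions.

left sensor world pos  = (-2, 1); dL² = 100
right sensor world pos = (-2, -3); dR² = 52
sL = 200/100 = 2
sR = 200/52 = 50/13
mL = 1/2·sL + -1/2·sR = -12/13
mR = -1/2·sL + -1·sR = -63/13

2 50/13 -12/13 -63/13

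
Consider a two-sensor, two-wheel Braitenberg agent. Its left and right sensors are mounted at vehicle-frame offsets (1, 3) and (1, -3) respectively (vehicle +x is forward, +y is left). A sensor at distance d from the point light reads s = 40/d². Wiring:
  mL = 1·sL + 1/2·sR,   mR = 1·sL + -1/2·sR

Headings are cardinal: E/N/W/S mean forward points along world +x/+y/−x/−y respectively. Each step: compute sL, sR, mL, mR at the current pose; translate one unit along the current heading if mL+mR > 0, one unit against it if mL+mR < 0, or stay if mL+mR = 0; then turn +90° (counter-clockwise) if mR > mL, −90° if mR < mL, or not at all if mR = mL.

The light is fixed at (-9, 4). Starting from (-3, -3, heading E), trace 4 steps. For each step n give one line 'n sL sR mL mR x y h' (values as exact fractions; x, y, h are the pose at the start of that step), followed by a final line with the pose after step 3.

0 8/13 40/149 1452/1937 932/1937 -3 -3 E
1 10/41 1/2 81/164 -1/164 -2 -3 S
2 40/157 40/61 5580/9577 -700/9577 -2 -4 W
3 20/29 4/13 318/377 202/377 -3 -4 N
final -3 -3 E

n=0: pose=(-3,-3,E); sL=8/13, sR=40/149; mL=1452/1937, mR=932/1937; mL+mR=16/13 → advance +1; mR−mL=-40/149 → turn -1·90°
n=1: pose=(-2,-3,S); sL=10/41, sR=1/2; mL=81/164, mR=-1/164; mL+mR=20/41 → advance +1; mR−mL=-1/2 → turn -1·90°
n=2: pose=(-2,-4,W); sL=40/157, sR=40/61; mL=5580/9577, mR=-700/9577; mL+mR=80/157 → advance +1; mR−mL=-40/61 → turn -1·90°
n=3: pose=(-3,-4,N); sL=20/29, sR=4/13; mL=318/377, mR=202/377; mL+mR=40/29 → advance +1; mR−mL=-4/13 → turn -1·90°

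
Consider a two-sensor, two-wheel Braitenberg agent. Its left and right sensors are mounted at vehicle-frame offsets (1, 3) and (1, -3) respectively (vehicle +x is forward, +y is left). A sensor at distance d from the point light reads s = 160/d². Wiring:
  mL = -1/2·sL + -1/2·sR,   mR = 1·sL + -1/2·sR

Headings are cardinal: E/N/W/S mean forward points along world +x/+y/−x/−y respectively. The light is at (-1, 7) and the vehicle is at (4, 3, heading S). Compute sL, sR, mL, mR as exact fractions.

160/89 160/29 -9440/2581 -2480/2581

left sensor world pos  = (7, 2); dL² = 89
right sensor world pos = (1, 2); dR² = 29
sL = 160/89 = 160/89
sR = 160/29 = 160/29
mL = -1/2·sL + -1/2·sR = -9440/2581
mR = 1·sL + -1/2·sR = -2480/2581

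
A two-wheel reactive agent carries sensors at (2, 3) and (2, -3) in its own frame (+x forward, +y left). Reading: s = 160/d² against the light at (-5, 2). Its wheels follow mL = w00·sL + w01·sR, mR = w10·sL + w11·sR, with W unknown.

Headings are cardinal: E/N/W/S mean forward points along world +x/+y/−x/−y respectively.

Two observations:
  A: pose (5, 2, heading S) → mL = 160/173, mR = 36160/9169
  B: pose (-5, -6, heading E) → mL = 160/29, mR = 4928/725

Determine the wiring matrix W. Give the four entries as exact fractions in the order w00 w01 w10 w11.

1 0 1 1

obs A: pose=(5,2,S) → sL=160/173, sR=160/53, mL=160/173, mR=36160/9169
obs B: pose=(-5,-6,E) → sL=160/29, sR=32/25, mL=160/29, mR=4928/725
sensor matrix S = [[160/173, 160/53], [160/29, 32/25]]; det S = -20570112/1329505
solve [mL_A; mL_B] = S·[w00; w01] and [mR_A; mR_B] = S·[w10; w11]:
  w00 = 1, w01 = 0, w10 = 1, w11 = 1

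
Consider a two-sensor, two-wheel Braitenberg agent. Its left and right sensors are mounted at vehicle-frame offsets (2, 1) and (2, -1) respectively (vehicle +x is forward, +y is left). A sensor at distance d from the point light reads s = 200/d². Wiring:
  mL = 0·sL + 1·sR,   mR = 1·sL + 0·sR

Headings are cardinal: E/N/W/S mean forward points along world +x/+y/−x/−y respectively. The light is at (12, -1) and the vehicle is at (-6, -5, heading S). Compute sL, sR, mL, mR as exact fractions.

left sensor world pos  = (-5, -7); dL² = 325
right sensor world pos = (-7, -7); dR² = 397
sL = 200/325 = 8/13
sR = 200/397 = 200/397
mL = 0·sL + 1·sR = 200/397
mR = 1·sL + 0·sR = 8/13

8/13 200/397 200/397 8/13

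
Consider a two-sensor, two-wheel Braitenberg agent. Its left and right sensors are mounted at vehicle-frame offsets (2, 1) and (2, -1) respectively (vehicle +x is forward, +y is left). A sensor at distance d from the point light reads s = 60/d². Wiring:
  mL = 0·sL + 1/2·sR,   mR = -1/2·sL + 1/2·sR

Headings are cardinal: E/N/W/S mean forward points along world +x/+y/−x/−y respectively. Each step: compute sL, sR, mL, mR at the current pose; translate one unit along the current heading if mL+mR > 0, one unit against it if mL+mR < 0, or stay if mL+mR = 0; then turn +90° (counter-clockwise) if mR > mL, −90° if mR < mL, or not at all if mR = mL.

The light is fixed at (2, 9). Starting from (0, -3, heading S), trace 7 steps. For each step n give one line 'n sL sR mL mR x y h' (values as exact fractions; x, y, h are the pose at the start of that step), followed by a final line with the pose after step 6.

0 60/197 12/41 6/41 -48/8077 0 -3 S
1 15/53 3/8 3/16 39/848 0 -4 W
2 60/137 12/25 6/25 72/3425 -1 -4 N
3 30/61 6/17 3/17 -72/1037 -1 -3 E
4 60/197 12/41 6/41 -48/8077 0 -3 S
5 15/53 3/8 3/16 39/848 0 -4 W
6 60/137 12/25 6/25 72/3425 -1 -4 N
final -1 -3 E

n=0: pose=(0,-3,S); sL=60/197, sR=12/41; mL=6/41, mR=-48/8077; mL+mR=1134/8077 → advance +1; mR−mL=-30/197 → turn -1·90°
n=1: pose=(0,-4,W); sL=15/53, sR=3/8; mL=3/16, mR=39/848; mL+mR=99/424 → advance +1; mR−mL=-15/106 → turn -1·90°
n=2: pose=(-1,-4,N); sL=60/137, sR=12/25; mL=6/25, mR=72/3425; mL+mR=894/3425 → advance +1; mR−mL=-30/137 → turn -1·90°
n=3: pose=(-1,-3,E); sL=30/61, sR=6/17; mL=3/17, mR=-72/1037; mL+mR=111/1037 → advance +1; mR−mL=-15/61 → turn -1·90°
n=4: pose=(0,-3,S); sL=60/197, sR=12/41; mL=6/41, mR=-48/8077; mL+mR=1134/8077 → advance +1; mR−mL=-30/197 → turn -1·90°
n=5: pose=(0,-4,W); sL=15/53, sR=3/8; mL=3/16, mR=39/848; mL+mR=99/424 → advance +1; mR−mL=-15/106 → turn -1·90°
n=6: pose=(-1,-4,N); sL=60/137, sR=12/25; mL=6/25, mR=72/3425; mL+mR=894/3425 → advance +1; mR−mL=-30/137 → turn -1·90°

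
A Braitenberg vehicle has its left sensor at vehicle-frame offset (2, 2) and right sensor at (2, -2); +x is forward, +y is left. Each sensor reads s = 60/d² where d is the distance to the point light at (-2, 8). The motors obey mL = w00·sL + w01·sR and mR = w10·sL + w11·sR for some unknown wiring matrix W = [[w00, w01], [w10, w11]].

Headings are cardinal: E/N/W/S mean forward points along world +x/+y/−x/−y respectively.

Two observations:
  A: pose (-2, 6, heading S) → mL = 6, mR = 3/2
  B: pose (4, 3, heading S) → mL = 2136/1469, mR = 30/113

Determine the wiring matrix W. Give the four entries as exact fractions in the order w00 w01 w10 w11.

1 1 1/2 0

obs A: pose=(-2,6,S) → sL=3, sR=3, mL=6, mR=3/2
obs B: pose=(4,3,S) → sL=60/113, sR=12/13, mL=2136/1469, mR=30/113
sensor matrix S = [[3, 3], [60/113, 12/13]]; det S = 1728/1469
solve [mL_A; mL_B] = S·[w00; w01] and [mR_A; mR_B] = S·[w10; w11]:
  w00 = 1, w01 = 1, w10 = 1/2, w11 = 0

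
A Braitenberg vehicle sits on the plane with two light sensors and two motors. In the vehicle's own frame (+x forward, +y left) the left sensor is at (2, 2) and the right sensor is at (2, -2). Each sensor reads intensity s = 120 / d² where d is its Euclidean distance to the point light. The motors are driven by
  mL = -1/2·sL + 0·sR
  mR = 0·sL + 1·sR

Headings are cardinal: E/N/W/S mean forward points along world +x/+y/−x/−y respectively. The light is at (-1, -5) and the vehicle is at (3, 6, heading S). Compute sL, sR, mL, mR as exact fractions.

left sensor world pos  = (5, 4); dL² = 117
right sensor world pos = (1, 4); dR² = 85
sL = 120/117 = 40/39
sR = 120/85 = 24/17
mL = -1/2·sL + 0·sR = -20/39
mR = 0·sL + 1·sR = 24/17

40/39 24/17 -20/39 24/17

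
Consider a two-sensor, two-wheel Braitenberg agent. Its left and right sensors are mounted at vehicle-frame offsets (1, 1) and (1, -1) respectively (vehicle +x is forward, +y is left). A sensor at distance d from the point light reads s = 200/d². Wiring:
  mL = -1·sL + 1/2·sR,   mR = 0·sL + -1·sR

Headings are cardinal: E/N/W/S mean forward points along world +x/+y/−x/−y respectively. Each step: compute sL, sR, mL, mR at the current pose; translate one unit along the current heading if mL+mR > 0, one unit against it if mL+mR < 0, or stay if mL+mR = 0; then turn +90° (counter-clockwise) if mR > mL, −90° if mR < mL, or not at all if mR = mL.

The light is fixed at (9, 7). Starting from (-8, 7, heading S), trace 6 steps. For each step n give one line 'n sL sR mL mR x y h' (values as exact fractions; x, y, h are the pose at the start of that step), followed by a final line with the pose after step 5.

n=0: pose=(-8,7,S); sL=200/257, sR=8/13; mL=-1572/3341, mR=-8/13; mL+mR=-3628/3341 → advance -1; mR−mL=-484/3341 → turn -1·90°
n=1: pose=(-8,8,W); sL=50/81, sR=25/41; mL=-2075/6642, mR=-25/41; mL+mR=-6125/6642 → advance -1; mR−mL=-1975/6642 → turn -1·90°
n=2: pose=(-7,8,N); sL=200/293, sR=200/229; mL=-16500/67097, mR=-200/229; mL+mR=-75100/67097 → advance -1; mR−mL=-42100/67097 → turn -1·90°
n=3: pose=(-7,7,E); sL=100/113, sR=100/113; mL=-50/113, mR=-100/113; mL+mR=-150/113 → advance -1; mR−mL=-50/113 → turn -1·90°
n=4: pose=(-8,7,S); sL=200/257, sR=8/13; mL=-1572/3341, mR=-8/13; mL+mR=-3628/3341 → advance -1; mR−mL=-484/3341 → turn -1·90°
n=5: pose=(-8,8,W); sL=50/81, sR=25/41; mL=-2075/6642, mR=-25/41; mL+mR=-6125/6642 → advance -1; mR−mL=-1975/6642 → turn -1·90°

0 200/257 8/13 -1572/3341 -8/13 -8 7 S
1 50/81 25/41 -2075/6642 -25/41 -8 8 W
2 200/293 200/229 -16500/67097 -200/229 -7 8 N
3 100/113 100/113 -50/113 -100/113 -7 7 E
4 200/257 8/13 -1572/3341 -8/13 -8 7 S
5 50/81 25/41 -2075/6642 -25/41 -8 8 W
final -7 8 N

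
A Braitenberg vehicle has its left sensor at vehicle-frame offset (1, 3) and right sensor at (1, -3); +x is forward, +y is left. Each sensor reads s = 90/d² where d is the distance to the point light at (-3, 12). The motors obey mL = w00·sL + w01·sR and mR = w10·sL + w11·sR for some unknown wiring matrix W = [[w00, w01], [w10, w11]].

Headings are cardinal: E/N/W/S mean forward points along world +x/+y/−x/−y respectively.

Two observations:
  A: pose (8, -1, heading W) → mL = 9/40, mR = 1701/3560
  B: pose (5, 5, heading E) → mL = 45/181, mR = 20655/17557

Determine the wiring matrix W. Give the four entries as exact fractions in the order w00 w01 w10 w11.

0 1/2 1 1/2

obs A: pose=(8,-1,W) → sL=45/178, sR=9/20, mL=9/40, mR=1701/3560
obs B: pose=(5,5,E) → sL=90/97, sR=90/181, mL=45/181, mR=20655/17557
sensor matrix S = [[45/178, 9/20], [90/97, 90/181]]; det S = -911979/3125146
solve [mL_A; mL_B] = S·[w00; w01] and [mR_A; mR_B] = S·[w10; w11]:
  w00 = 0, w01 = 1/2, w10 = 1, w11 = 1/2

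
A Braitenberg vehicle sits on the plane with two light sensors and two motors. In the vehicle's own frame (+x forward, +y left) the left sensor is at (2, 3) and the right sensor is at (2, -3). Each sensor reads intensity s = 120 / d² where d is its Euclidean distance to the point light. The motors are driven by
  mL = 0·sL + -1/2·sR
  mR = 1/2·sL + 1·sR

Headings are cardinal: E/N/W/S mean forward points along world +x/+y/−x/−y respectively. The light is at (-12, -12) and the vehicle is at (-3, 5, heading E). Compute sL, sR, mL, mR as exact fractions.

left sensor world pos  = (-1, 8); dL² = 521
right sensor world pos = (-1, 2); dR² = 317
sL = 120/521 = 120/521
sR = 120/317 = 120/317
mL = 0·sL + -1/2·sR = -60/317
mR = 1/2·sL + 1·sR = 81540/165157

120/521 120/317 -60/317 81540/165157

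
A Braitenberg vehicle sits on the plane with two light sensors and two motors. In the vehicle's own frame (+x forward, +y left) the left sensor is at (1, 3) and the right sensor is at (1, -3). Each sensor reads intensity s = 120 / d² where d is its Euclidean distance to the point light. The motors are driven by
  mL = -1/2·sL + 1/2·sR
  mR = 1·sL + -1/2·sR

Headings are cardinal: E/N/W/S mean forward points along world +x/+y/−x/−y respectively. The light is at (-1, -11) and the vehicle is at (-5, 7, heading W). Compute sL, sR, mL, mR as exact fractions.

left sensor world pos  = (-6, 4); dL² = 250
right sensor world pos = (-6, 10); dR² = 466
sL = 120/250 = 12/25
sR = 120/466 = 60/233
mL = -1/2·sL + 1/2·sR = -648/5825
mR = 1·sL + -1/2·sR = 2046/5825

12/25 60/233 -648/5825 2046/5825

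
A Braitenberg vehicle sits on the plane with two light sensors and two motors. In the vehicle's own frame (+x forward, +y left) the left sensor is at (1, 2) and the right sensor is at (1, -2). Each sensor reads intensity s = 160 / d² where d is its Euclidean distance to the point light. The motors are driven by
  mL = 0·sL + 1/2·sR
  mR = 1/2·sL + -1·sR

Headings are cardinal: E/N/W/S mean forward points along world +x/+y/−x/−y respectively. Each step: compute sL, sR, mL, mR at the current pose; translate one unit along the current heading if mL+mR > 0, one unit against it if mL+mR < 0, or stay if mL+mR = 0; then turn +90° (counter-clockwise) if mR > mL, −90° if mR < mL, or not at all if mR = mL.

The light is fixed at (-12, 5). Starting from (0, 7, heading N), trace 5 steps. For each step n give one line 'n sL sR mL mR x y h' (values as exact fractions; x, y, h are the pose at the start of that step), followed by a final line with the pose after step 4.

0 160/109 32/41 16/41 -208/4469 0 7 N
1 80/97 16/17 8/17 -872/1649 0 8 E
2 160/173 32/17 16/17 -4176/2941 -1 8 S
3 20/13 20/17 10/17 -90/221 -1 9 W
4 160/89 160/169 80/169 -720/15041 -2 9 N
final -2 10 E

n=0: pose=(0,7,N); sL=160/109, sR=32/41; mL=16/41, mR=-208/4469; mL+mR=1536/4469 → advance +1; mR−mL=-1952/4469 → turn -1·90°
n=1: pose=(0,8,E); sL=80/97, sR=16/17; mL=8/17, mR=-872/1649; mL+mR=-96/1649 → advance -1; mR−mL=-1648/1649 → turn -1·90°
n=2: pose=(-1,8,S); sL=160/173, sR=32/17; mL=16/17, mR=-4176/2941; mL+mR=-1408/2941 → advance -1; mR−mL=-6944/2941 → turn -1·90°
n=3: pose=(-1,9,W); sL=20/13, sR=20/17; mL=10/17, mR=-90/221; mL+mR=40/221 → advance +1; mR−mL=-220/221 → turn -1·90°
n=4: pose=(-2,9,N); sL=160/89, sR=160/169; mL=80/169, mR=-720/15041; mL+mR=6400/15041 → advance +1; mR−mL=-7840/15041 → turn -1·90°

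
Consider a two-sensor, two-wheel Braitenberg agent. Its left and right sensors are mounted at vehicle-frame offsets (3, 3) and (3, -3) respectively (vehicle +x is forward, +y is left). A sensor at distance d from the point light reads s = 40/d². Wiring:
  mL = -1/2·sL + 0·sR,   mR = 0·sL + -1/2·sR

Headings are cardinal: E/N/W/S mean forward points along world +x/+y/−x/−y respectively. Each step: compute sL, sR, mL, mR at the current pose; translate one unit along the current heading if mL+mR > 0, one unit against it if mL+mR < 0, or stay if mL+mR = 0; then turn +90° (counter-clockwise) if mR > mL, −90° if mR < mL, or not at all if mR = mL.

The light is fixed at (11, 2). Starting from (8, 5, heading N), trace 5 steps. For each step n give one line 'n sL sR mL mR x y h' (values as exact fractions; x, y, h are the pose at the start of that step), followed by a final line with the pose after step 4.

n=0: pose=(8,5,N); sL=5/9, sR=10/9; mL=-5/18, mR=-5/9; mL+mR=-5/6 → advance -1; mR−mL=-5/18 → turn -1·90°
n=1: pose=(8,4,E); sL=8/5, sR=40; mL=-4/5, mR=-20; mL+mR=-104/5 → advance -1; mR−mL=-96/5 → turn -1·90°
n=2: pose=(7,4,S); sL=20, sR=4/5; mL=-10, mR=-2/5; mL+mR=-52/5 → advance -1; mR−mL=48/5 → turn +1·90°
n=3: pose=(7,5,E); sL=40/37, sR=40; mL=-20/37, mR=-20; mL+mR=-760/37 → advance -1; mR−mL=-720/37 → turn -1·90°
n=4: pose=(6,5,S); sL=10, sR=5/8; mL=-5, mR=-5/16; mL+mR=-85/16 → advance -1; mR−mL=75/16 → turn +1·90°

0 5/9 10/9 -5/18 -5/9 8 5 N
1 8/5 40 -4/5 -20 8 4 E
2 20 4/5 -10 -2/5 7 4 S
3 40/37 40 -20/37 -20 7 5 E
4 10 5/8 -5 -5/16 6 5 S
final 6 6 E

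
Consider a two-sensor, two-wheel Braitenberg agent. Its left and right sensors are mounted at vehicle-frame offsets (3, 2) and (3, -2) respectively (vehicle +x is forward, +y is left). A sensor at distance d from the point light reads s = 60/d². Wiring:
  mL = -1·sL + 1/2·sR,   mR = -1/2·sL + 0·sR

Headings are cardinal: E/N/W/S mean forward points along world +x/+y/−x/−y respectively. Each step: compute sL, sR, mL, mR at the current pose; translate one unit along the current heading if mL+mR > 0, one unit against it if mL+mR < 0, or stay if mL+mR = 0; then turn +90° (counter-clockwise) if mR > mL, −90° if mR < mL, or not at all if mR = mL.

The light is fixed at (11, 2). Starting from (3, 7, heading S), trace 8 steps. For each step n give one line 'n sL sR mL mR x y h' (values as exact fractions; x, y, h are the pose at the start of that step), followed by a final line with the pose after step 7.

n=0: pose=(3,7,S); sL=3/2, sR=15/26; mL=-63/52, mR=-3/4; mL+mR=-51/26 → advance -1; mR−mL=6/13 → turn +1·90°
n=1: pose=(3,8,E); sL=60/89, sR=60/41; mL=210/3649, mR=-30/89; mL+mR=-1020/3649 → advance -1; mR−mL=-1440/3649 → turn -1·90°
n=2: pose=(2,8,S); sL=30/29, sR=6/13; mL=-303/377, mR=-15/29; mL+mR=-498/377 → advance -1; mR−mL=108/377 → turn +1·90°
n=3: pose=(2,9,E); sL=20/39, sR=60/61; mL=-50/2379, mR=-10/39; mL+mR=-220/793 → advance -1; mR−mL=-560/2379 → turn -1·90°
n=4: pose=(1,9,S); sL=3/4, sR=3/8; mL=-9/16, mR=-3/8; mL+mR=-15/16 → advance -1; mR−mL=3/16 → turn +1·90°
n=5: pose=(1,10,E); sL=60/149, sR=12/17; mL=-126/2533, mR=-30/149; mL+mR=-636/2533 → advance -1; mR−mL=-384/2533 → turn -1·90°
n=6: pose=(0,10,S); sL=30/53, sR=30/97; mL=-2115/5141, mR=-15/53; mL+mR=-3570/5141 → advance -1; mR−mL=660/5141 → turn +1·90°
n=7: pose=(0,11,E); sL=12/37, sR=60/113; mL=-246/4181, mR=-6/37; mL+mR=-924/4181 → advance -1; mR−mL=-432/4181 → turn -1·90°

0 3/2 15/26 -63/52 -3/4 3 7 S
1 60/89 60/41 210/3649 -30/89 3 8 E
2 30/29 6/13 -303/377 -15/29 2 8 S
3 20/39 60/61 -50/2379 -10/39 2 9 E
4 3/4 3/8 -9/16 -3/8 1 9 S
5 60/149 12/17 -126/2533 -30/149 1 10 E
6 30/53 30/97 -2115/5141 -15/53 0 10 S
7 12/37 60/113 -246/4181 -6/37 0 11 E
final -1 11 S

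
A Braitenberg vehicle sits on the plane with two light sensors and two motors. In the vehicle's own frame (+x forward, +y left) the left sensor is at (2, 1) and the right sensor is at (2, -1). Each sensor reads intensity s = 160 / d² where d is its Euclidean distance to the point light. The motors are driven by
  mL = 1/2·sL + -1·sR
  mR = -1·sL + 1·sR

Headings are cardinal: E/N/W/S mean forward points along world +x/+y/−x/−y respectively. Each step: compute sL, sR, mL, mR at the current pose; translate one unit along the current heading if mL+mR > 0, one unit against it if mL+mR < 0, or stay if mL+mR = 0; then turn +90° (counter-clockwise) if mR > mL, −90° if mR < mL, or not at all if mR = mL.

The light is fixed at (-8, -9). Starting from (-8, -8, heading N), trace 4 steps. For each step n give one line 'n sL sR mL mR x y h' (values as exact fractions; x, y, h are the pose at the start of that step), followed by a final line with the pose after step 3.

n=0: pose=(-8,-8,N); sL=16, sR=16; mL=-8, mR=0; mL+mR=-8 → advance -1; mR−mL=8 → turn +1·90°
n=1: pose=(-8,-9,W); sL=32, sR=32; mL=-16, mR=0; mL+mR=-16 → advance -1; mR−mL=16 → turn +1·90°
n=2: pose=(-7,-9,S); sL=20, sR=40; mL=-30, mR=20; mL+mR=-10 → advance -1; mR−mL=50 → turn +1·90°
n=3: pose=(-7,-8,E); sL=160/13, sR=160/9; mL=-1360/117, mR=640/117; mL+mR=-80/13 → advance -1; mR−mL=2000/117 → turn +1·90°

0 16 16 -8 0 -8 -8 N
1 32 32 -16 0 -8 -9 W
2 20 40 -30 20 -7 -9 S
3 160/13 160/9 -1360/117 640/117 -7 -8 E
final -8 -8 N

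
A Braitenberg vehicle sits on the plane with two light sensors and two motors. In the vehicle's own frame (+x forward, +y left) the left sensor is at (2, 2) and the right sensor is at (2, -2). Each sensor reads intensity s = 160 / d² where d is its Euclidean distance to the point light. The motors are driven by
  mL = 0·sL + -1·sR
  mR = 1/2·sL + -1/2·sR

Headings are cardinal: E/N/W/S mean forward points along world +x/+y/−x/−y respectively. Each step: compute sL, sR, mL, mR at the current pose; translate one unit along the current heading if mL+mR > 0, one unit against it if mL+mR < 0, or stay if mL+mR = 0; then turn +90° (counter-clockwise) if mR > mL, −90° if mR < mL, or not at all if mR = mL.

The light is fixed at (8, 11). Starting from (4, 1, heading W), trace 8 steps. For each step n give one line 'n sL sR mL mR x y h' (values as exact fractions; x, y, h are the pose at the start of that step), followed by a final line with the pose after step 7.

n=0: pose=(4,1,W); sL=8/9, sR=8/5; mL=-8/5, mR=-16/45; mL+mR=-88/45 → advance -1; mR−mL=56/45 → turn +1·90°
n=1: pose=(5,1,S); sL=32/29, sR=160/169; mL=-160/169, mR=384/4901; mL+mR=-4256/4901 → advance -1; mR−mL=5024/4901 → turn +1·90°
n=2: pose=(5,2,E); sL=16/5, sR=80/61; mL=-80/61, mR=288/305; mL+mR=-112/305 → advance -1; mR−mL=688/305 → turn +1·90°
n=3: pose=(4,2,N); sL=32/17, sR=160/53; mL=-160/53, mR=-512/901; mL+mR=-3232/901 → advance -1; mR−mL=2208/901 → turn +1·90°
n=4: pose=(4,1,W); sL=8/9, sR=8/5; mL=-8/5, mR=-16/45; mL+mR=-88/45 → advance -1; mR−mL=56/45 → turn +1·90°
n=5: pose=(5,1,S); sL=32/29, sR=160/169; mL=-160/169, mR=384/4901; mL+mR=-4256/4901 → advance -1; mR−mL=5024/4901 → turn +1·90°
n=6: pose=(5,2,E); sL=16/5, sR=80/61; mL=-80/61, mR=288/305; mL+mR=-112/305 → advance -1; mR−mL=688/305 → turn +1·90°
n=7: pose=(4,2,N); sL=32/17, sR=160/53; mL=-160/53, mR=-512/901; mL+mR=-3232/901 → advance -1; mR−mL=2208/901 → turn +1·90°

0 8/9 8/5 -8/5 -16/45 4 1 W
1 32/29 160/169 -160/169 384/4901 5 1 S
2 16/5 80/61 -80/61 288/305 5 2 E
3 32/17 160/53 -160/53 -512/901 4 2 N
4 8/9 8/5 -8/5 -16/45 4 1 W
5 32/29 160/169 -160/169 384/4901 5 1 S
6 16/5 80/61 -80/61 288/305 5 2 E
7 32/17 160/53 -160/53 -512/901 4 2 N
final 4 1 W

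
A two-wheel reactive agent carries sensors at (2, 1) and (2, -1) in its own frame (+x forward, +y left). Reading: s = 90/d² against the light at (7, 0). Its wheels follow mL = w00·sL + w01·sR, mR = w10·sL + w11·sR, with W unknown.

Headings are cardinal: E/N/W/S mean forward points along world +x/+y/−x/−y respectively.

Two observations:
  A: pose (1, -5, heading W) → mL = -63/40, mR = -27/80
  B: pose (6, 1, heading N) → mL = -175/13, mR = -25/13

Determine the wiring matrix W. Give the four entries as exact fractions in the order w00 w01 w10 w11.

-1/2 -1 -1 1/2

obs A: pose=(1,-5,W) → sL=9/10, sR=9/8, mL=-63/40, mR=-27/80
obs B: pose=(6,1,N) → sL=90/13, sR=10, mL=-175/13, mR=-25/13
sensor matrix S = [[9/10, 9/8], [90/13, 10]]; det S = 63/52
solve [mL_A; mL_B] = S·[w00; w01] and [mR_A; mR_B] = S·[w10; w11]:
  w00 = -1/2, w01 = -1, w10 = -1, w11 = 1/2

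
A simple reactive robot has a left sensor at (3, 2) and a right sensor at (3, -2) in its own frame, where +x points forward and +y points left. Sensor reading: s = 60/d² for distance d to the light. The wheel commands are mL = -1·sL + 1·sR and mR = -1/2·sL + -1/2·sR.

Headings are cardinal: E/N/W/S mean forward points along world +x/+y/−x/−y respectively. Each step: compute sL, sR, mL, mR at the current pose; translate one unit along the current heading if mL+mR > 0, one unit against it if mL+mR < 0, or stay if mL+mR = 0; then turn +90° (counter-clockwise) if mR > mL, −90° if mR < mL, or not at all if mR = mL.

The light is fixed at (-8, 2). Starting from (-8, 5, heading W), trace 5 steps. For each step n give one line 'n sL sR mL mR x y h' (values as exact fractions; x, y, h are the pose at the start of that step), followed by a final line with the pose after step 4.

n=0: pose=(-8,5,W); sL=6, sR=30/17; mL=-72/17, mR=-66/17; mL+mR=-138/17 → advance -1; mR−mL=6/17 → turn +1·90°
n=1: pose=(-7,5,S); sL=20/3, sR=60; mL=160/3, mR=-100/3; mL+mR=20 → advance +1; mR−mL=-260/3 → turn -1·90°
n=2: pose=(-7,4,W); sL=15, sR=3; mL=-12, mR=-9; mL+mR=-21 → advance -1; mR−mL=3 → turn +1·90°
n=3: pose=(-6,4,S); sL=60/17, sR=60; mL=960/17, mR=-540/17; mL+mR=420/17 → advance +1; mR−mL=-1500/17 → turn -1·90°
n=4: pose=(-6,3,W); sL=30, sR=6; mL=-24, mR=-18; mL+mR=-42 → advance -1; mR−mL=6 → turn +1·90°

0 6 30/17 -72/17 -66/17 -8 5 W
1 20/3 60 160/3 -100/3 -7 5 S
2 15 3 -12 -9 -7 4 W
3 60/17 60 960/17 -540/17 -6 4 S
4 30 6 -24 -18 -6 3 W
final -5 3 S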